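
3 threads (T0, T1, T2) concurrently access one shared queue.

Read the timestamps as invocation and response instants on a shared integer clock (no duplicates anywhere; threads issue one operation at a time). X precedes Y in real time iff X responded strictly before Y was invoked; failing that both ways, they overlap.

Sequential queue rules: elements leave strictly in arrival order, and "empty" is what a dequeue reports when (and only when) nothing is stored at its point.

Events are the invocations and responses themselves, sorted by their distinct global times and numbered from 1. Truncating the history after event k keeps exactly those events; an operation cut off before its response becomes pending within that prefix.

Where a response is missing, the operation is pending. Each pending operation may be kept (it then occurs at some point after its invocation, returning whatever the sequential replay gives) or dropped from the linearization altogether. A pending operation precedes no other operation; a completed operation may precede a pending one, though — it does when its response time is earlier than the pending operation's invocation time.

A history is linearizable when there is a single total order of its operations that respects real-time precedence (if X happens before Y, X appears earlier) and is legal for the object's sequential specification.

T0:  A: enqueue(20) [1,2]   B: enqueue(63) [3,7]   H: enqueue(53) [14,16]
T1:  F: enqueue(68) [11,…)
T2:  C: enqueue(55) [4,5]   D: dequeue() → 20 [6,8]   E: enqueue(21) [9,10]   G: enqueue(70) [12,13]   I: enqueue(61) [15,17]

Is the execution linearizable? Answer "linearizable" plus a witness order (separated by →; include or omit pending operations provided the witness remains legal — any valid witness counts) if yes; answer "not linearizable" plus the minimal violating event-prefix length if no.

linearizable — witness: A → B → C → D → E → F → G → H → I

step 1: A enqueue(20) — queue <20>
step 2: B enqueue(63) — queue <20,63>
step 3: C enqueue(55) — queue <20,63,55>
step 4: D dequeue() → 20 — queue <63,55>
step 5: E enqueue(21) — queue <63,55,21>
step 6: F enqueue(68) (pending, included) — queue <63,55,21,68>
step 7: G enqueue(70) — queue <63,55,21,68,70>
step 8: H enqueue(53) — queue <63,55,21,68,70,53>
step 9: I enqueue(61) — queue <63,55,21,68,70,53,61>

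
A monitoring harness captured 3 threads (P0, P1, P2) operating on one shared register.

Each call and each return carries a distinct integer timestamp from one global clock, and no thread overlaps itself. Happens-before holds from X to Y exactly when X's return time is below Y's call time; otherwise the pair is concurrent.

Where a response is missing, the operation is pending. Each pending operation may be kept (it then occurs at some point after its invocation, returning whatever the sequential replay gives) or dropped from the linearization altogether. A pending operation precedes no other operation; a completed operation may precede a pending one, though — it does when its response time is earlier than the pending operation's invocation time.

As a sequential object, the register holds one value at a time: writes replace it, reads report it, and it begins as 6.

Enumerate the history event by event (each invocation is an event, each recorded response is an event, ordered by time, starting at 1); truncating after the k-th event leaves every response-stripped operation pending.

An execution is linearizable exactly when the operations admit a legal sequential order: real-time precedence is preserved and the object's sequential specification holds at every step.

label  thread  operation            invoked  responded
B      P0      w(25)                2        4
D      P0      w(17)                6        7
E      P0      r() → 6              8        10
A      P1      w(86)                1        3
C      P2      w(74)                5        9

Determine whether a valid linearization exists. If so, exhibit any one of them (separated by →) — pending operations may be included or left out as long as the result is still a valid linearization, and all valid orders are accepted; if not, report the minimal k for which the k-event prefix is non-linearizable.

not linearizable — minimal violating prefix: 10 events

prefix check: 1..9 passes, 1..10 fails once E's time-10 response joins
checked exhaustively: 6 real-time-consistent orders of 5 completed operations, zero legal register replays
one such order, A, B, C, D, E, breaks at step 5 where E r() → 6 is illegal
one such order, A, B, D, C, E, breaks at step 5 where E r() → 6 is illegal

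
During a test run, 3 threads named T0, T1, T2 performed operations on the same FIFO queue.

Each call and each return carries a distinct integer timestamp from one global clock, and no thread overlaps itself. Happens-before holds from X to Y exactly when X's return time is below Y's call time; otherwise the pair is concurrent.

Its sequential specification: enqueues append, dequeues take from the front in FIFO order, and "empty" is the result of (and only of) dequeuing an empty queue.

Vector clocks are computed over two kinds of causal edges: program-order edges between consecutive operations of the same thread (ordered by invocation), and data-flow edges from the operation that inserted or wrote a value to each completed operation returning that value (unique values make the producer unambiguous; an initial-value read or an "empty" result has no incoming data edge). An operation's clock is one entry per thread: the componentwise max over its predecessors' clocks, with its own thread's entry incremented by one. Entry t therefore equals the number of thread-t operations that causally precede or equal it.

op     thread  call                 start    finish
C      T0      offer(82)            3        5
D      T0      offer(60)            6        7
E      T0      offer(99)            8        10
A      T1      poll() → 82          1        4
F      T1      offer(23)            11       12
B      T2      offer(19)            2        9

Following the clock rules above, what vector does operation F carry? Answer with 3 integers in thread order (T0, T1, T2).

B (invocation 2): nothing precedes it; T2's component alone gives (0, 0, 1)
C (invocation 3): nothing precedes it; T0's component alone gives (1, 0, 0)
VC(A, invoked at 1): max of VC(C)=(1, 0, 0), then +1 on thread T1 → (1, 1, 0)
VC(D, invoked at 6): max of VC(C)=(1, 0, 0), then +1 on thread T0 → (2, 0, 0)
VC(F, invoked at 11): max of VC(A)=(1, 1, 0), then +1 on thread T1 → (1, 2, 0)
VC(E, invoked at 8): max of VC(D)=(2, 0, 0), then +1 on thread T0 → (3, 0, 0)
target: VC(F) = (1, 2, 0)

(1, 2, 0)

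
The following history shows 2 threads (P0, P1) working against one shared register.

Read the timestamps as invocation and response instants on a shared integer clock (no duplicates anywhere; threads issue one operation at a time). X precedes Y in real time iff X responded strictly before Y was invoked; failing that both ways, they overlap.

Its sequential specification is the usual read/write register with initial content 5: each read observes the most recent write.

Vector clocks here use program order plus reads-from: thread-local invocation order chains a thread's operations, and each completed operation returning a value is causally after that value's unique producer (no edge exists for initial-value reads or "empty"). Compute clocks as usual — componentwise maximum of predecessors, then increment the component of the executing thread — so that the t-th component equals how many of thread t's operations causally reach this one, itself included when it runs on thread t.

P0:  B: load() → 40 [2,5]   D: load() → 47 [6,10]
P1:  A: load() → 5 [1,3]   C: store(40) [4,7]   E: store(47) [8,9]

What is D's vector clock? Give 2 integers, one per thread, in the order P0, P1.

A, invoked 1, has no incoming edges; only P1's bump applies → (0, 1)
C (invocation 4): componentwise max over VC(A)=(0, 1), +1 at P1, giving (0, 2)
E (invocation 8): componentwise max over VC(C)=(0, 2), +1 at P1, giving (0, 3)
B (invocation 2): componentwise max over VC(C)=(0, 2), +1 at P0, giving (1, 2)
D (invocation 6): componentwise max over VC(B)=(1, 2), VC(E)=(0, 3), +1 at P0, giving (2, 3)
target: VC(D) = (2, 3)

(2, 3)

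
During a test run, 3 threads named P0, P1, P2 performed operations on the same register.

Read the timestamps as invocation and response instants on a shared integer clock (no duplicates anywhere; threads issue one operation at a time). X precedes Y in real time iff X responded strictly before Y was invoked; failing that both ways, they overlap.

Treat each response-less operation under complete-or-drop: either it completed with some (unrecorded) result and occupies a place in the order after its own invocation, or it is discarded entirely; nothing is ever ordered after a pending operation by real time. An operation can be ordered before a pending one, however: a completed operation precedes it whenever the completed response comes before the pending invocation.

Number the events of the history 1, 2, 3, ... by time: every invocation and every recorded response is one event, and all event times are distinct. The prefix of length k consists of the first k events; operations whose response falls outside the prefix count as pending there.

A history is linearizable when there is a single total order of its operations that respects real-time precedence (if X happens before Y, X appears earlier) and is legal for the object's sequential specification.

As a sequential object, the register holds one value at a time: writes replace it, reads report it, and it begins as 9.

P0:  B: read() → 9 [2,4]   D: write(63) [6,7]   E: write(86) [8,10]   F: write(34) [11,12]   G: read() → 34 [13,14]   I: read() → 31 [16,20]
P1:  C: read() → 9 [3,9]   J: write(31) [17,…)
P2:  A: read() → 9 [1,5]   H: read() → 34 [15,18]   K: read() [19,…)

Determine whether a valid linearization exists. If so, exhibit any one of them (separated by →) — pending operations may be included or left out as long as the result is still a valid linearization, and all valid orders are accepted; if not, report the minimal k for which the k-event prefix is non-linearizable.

after step 1 (A read() → 9): value 9
after step 2 (B read() → 9): value 9
after step 3 (C read() → 9): value 9
after step 4 (D write(63)): value 63
after step 5 (E write(86)): value 86
after step 6 (F write(34)): value 34
after step 7 (G read() → 34): value 34
after step 8 (H read() → 34): value 34
after step 9 (J write(31) (pending, included)): value 31
after step 10 (I read() → 31): value 31

linearizable — witness: A → B → C → D → E → F → G → H → J → I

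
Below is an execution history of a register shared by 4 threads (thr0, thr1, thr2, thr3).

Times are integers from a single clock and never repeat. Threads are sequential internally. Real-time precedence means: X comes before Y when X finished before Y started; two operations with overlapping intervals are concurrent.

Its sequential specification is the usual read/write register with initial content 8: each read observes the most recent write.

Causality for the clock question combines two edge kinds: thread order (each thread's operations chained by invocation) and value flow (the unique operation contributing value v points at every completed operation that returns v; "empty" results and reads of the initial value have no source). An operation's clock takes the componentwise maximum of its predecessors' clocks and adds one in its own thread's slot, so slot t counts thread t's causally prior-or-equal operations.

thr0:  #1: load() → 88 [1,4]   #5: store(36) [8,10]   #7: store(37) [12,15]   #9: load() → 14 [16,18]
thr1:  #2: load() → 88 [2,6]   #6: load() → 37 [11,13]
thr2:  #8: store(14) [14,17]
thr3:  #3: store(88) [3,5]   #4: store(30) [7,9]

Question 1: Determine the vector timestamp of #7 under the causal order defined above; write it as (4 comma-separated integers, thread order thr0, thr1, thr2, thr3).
(3, 0, 0, 1)

#3 (invocation 3): nothing precedes it; thr3's component alone gives (0, 0, 0, 1)
#8 (invocation 14): nothing precedes it; thr2's component alone gives (0, 0, 1, 0)
#4, invoked 7, takes VC(#3)=(0, 0, 0, 1) under max, adds 1 for thr3 → (0, 0, 0, 2)
#2, invoked 2, takes VC(#3)=(0, 0, 0, 1) under max, adds 1 for thr1 → (0, 1, 0, 1)
#1, invoked 1, takes VC(#3)=(0, 0, 0, 1) under max, adds 1 for thr0 → (1, 0, 0, 1)
#5, invoked 8, takes VC(#1)=(1, 0, 0, 1) under max, adds 1 for thr0 → (2, 0, 0, 1)
#7, invoked 12, takes VC(#5)=(2, 0, 0, 1) under max, adds 1 for thr0 → (3, 0, 0, 1)
#6, invoked 11, takes VC(#2)=(0, 1, 0, 1), VC(#7)=(3, 0, 0, 1) under max, adds 1 for thr1 → (3, 2, 0, 1)
#9, invoked 16, takes VC(#7)=(3, 0, 0, 1), VC(#8)=(0, 0, 1, 0) under max, adds 1 for thr0 → (4, 0, 1, 1)
target: VC(#7) = (3, 0, 0, 1)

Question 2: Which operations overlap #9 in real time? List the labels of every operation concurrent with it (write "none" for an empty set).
#8

concurrent with #9 ([16,18]): every op whose interval crosses 16..18
#1 [1,4]: before
#2 [2,6]: before
#3 [3,5]: before
#4 [7,9]: before
#5 [8,10]: before
#6 [11,13]: before
#7 [12,15]: before
#8 [14,17]: concurrent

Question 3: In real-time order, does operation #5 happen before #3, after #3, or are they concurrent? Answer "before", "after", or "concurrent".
after

#5 spans [8,10], #3 spans [3,5]
resp(#3)=5 < inv(#5)=8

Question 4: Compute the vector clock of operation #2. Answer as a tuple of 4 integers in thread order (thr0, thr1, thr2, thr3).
(0, 1, 0, 1)

VC(#3, invoked at 3): no causal predecessors; +1 on thr3 → (0, 0, 0, 1)
VC(#8, invoked at 14): no causal predecessors; +1 on thr2 → (0, 0, 1, 0)
invoked at 7, #4 merges VC(#3)=(0, 0, 0, 1) and bumps thr3's slot → (0, 0, 0, 2)
invoked at 2, #2 merges VC(#3)=(0, 0, 0, 1) and bumps thr1's slot → (0, 1, 0, 1)
invoked at 1, #1 merges VC(#3)=(0, 0, 0, 1) and bumps thr0's slot → (1, 0, 0, 1)
invoked at 8, #5 merges VC(#1)=(1, 0, 0, 1) and bumps thr0's slot → (2, 0, 0, 1)
invoked at 12, #7 merges VC(#5)=(2, 0, 0, 1) and bumps thr0's slot → (3, 0, 0, 1)
invoked at 11, #6 merges VC(#2)=(0, 1, 0, 1), VC(#7)=(3, 0, 0, 1) and bumps thr1's slot → (3, 2, 0, 1)
invoked at 16, #9 merges VC(#7)=(3, 0, 0, 1), VC(#8)=(0, 0, 1, 0) and bumps thr0's slot → (4, 0, 1, 1)
target: VC(#2) = (0, 1, 0, 1)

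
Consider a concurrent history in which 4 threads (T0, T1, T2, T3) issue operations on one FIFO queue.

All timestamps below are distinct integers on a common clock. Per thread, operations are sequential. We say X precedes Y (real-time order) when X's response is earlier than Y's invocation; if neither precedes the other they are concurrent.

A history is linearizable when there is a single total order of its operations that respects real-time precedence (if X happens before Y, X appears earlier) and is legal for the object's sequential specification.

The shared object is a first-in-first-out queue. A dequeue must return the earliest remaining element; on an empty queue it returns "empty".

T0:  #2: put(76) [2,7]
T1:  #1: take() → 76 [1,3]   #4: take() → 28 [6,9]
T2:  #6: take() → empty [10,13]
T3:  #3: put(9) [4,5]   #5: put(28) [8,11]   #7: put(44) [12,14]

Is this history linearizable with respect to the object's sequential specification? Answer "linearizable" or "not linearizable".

not linearizable

events 1..8 are fine; event 9 — the response of #4 at time 9 — makes the prefix non-linearizable
4 completed operations, 4 real-time-consistent orders — every FIFO queue replay fails
include/drop combinations of the 1 pending operation (#5) were all tried; none helps
for example #1, #2, #3, #4 (pending dropped) fails at step 1: #1 take() → 76 is not legal there
for example #1, #3, #2, #4 (pending dropped) fails at step 1: #1 take() → 76 is not legal there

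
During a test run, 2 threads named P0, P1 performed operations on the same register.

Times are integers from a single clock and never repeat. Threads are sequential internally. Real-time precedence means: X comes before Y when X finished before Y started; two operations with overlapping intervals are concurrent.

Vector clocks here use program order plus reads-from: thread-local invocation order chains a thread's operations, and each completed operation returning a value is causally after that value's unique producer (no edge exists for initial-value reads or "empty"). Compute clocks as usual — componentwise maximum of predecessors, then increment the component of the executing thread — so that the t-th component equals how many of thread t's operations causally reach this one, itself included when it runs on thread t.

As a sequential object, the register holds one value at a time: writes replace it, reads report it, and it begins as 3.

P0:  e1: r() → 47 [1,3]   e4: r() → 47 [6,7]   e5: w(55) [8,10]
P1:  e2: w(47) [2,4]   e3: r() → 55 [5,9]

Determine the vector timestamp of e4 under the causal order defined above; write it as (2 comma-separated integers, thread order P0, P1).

root op e2, invoked 2: fresh clock plus P1's own tick → (0, 1)
merge at e1 (invoked 1): VC(e2)=(0, 1), own-thread bump on P0 → (1, 1)
merge at e4 (invoked 6): VC(e1)=(1, 1), VC(e2)=(0, 1), own-thread bump on P0 → (2, 1)
merge at e5 (invoked 8): VC(e4)=(2, 1), own-thread bump on P0 → (3, 1)
merge at e3 (invoked 5): VC(e2)=(0, 1), VC(e5)=(3, 1), own-thread bump on P1 → (3, 2)
target: VC(e4) = (2, 1)

(2, 1)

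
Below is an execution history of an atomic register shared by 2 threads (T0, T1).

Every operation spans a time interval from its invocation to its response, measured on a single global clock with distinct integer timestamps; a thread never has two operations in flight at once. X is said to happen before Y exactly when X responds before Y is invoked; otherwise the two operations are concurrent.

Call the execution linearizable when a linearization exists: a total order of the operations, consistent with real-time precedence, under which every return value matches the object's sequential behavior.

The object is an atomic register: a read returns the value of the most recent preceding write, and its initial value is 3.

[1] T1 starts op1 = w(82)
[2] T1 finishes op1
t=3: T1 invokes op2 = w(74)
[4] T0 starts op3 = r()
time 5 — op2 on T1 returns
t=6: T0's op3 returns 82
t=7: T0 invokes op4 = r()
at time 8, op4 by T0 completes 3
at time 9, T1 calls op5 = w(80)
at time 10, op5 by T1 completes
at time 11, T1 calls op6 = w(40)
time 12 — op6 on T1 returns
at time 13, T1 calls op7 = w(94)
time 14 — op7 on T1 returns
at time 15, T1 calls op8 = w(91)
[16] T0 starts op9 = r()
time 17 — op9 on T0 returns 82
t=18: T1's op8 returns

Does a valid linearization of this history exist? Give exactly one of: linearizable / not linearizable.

not linearizable

already the first 8 events (up to op4's response at time 8) admit no linearization; the first 7 still do
the 4 completed operations admit 2 real-time orders; each fails the atomic register replay
take op1, op2, op3, op4: step 3 already fails, because op3 r() → 82 cannot occur there
take op1, op3, op2, op4: step 4 already fails, because op4 r() → 3 cannot occur there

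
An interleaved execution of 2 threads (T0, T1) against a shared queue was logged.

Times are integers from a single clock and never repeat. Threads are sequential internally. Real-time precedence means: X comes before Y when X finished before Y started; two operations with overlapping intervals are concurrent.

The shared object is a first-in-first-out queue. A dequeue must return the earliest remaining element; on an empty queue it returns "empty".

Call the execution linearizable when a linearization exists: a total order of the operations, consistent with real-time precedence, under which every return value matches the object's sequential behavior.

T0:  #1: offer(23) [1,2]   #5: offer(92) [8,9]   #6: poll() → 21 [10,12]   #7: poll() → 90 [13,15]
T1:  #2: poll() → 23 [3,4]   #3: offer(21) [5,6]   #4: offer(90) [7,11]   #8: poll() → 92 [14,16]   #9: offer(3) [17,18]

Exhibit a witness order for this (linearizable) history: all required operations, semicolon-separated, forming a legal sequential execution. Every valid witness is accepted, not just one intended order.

step 1: #1 offer(23) — queue <23>
step 2: #2 poll() → 23 — queue <>
step 3: #3 offer(21) — queue <21>
step 4: #4 offer(90) — queue <21,90>
step 5: #5 offer(92) — queue <21,90,92>
step 6: #6 poll() → 21 — queue <90,92>
step 7: #7 poll() → 90 — queue <92>
step 8: #8 poll() → 92 — queue <>
step 9: #9 offer(3) — queue <3>

#1; #2; #3; #4; #5; #6; #7; #8; #9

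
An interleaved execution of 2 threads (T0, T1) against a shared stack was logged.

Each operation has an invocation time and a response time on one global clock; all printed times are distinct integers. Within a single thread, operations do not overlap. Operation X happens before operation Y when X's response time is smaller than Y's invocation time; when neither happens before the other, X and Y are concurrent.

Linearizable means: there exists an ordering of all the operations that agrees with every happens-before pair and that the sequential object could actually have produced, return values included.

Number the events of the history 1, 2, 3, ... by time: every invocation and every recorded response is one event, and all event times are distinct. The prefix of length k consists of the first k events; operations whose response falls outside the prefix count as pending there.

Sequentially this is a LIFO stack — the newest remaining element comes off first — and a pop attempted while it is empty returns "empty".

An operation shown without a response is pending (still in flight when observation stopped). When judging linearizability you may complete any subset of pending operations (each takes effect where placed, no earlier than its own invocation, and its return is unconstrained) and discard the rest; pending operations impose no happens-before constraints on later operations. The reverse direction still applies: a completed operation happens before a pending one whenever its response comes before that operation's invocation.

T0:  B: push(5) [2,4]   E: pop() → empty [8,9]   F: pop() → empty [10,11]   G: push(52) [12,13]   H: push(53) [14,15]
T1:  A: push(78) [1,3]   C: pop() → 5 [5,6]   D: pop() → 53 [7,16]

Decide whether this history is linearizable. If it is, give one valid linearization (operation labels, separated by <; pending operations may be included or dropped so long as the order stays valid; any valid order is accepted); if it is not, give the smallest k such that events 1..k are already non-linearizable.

not linearizable — minimal violating prefix: 16 events

cut after 15 events: linearizable; cut after 16 events (D responds, time 16): not linearizable
no legal order exists: 10 real-time-consistent candidates over 8 completed stack operations, all rejected
for example A, B, C, D, E, F, G, H fails at step 4: D pop() → 53 is not legal there
for example A, B, C, E, D, F, G, H fails at step 4: E pop() → empty is not legal there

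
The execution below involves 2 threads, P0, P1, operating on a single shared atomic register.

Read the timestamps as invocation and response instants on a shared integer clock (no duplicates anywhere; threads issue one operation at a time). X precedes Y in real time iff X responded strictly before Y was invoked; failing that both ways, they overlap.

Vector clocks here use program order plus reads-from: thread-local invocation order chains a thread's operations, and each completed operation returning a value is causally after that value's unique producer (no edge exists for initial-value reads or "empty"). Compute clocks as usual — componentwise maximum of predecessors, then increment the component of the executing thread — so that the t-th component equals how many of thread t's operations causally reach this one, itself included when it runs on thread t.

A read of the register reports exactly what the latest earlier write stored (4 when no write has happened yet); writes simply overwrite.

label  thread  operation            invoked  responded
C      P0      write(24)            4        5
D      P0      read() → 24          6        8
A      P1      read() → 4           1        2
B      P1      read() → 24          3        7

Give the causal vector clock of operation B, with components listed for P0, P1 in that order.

root op A, invoked 1: fresh clock plus P1's own tick → (0, 1)
root op C, invoked 4: fresh clock plus P0's own tick → (1, 0)
D (invocation 6): componentwise max over VC(C)=(1, 0), +1 at P0, giving (2, 0)
B (invocation 3): componentwise max over VC(A)=(0, 1), VC(C)=(1, 0), +1 at P1, giving (1, 2)
target: VC(B) = (1, 2)

(1, 2)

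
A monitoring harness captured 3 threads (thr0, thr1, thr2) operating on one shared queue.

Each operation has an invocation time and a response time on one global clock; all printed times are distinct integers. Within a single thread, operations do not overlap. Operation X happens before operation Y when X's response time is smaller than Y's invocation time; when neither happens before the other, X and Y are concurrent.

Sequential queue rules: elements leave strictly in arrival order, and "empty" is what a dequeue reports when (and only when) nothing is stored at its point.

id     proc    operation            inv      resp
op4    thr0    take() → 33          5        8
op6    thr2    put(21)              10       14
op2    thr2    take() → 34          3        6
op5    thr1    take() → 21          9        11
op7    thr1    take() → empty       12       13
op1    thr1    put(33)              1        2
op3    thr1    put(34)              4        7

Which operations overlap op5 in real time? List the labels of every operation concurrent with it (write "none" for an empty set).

op6

op5 spans [9,11]: anything still running between times 9 and 11 counts as concurrent
op1 [1,2]: before
op2 [3,6]: before
op3 [4,7]: before
op4 [5,8]: before
op6 [10,14]: concurrent
op7 [12,13]: after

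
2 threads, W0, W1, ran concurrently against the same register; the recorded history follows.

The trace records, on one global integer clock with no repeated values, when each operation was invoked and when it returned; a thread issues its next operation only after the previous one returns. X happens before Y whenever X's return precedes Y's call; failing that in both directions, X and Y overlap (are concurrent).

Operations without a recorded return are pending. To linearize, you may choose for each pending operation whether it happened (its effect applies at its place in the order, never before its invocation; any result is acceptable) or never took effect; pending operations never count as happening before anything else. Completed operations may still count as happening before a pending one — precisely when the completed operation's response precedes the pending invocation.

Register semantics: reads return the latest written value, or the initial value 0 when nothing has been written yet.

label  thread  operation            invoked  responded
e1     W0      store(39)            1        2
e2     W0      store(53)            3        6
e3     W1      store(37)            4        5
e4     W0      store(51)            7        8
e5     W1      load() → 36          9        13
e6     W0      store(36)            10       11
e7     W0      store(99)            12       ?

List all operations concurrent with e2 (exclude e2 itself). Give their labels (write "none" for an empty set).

e3

e2 spans [3,6]; an op avoiding the whole window 3..6 is ordered, any other is concurrent
e1 [1,2]: before
e3 [4,5]: concurrent
e4 [7,8]: after
e5 [9,13]: after
e6 [10,11]: after
e7 [12,…): after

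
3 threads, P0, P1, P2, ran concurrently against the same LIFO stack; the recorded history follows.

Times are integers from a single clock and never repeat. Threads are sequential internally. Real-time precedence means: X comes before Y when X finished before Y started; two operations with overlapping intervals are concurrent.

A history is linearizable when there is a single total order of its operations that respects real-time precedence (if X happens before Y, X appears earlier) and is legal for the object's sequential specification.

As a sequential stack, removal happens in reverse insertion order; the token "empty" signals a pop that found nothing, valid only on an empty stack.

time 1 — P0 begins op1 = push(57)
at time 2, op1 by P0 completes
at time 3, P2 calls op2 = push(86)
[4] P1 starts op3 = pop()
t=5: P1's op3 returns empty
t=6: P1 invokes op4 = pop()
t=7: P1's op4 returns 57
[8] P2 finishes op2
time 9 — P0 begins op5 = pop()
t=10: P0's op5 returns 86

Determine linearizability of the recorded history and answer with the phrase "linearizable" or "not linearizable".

cut after 4 events: linearizable; cut after 5 events (op3 responds, time 5): not linearizable
exhaustive check: the 2 completed LIFO stack ops admit one real-time order; illegal
no completion choice of the 1 pending operation (op2) rescues it — every subset was tried
e.g. op1, op3 (pending dropped): illegal at step 2, since op3 pop() → empty cannot apply there

not linearizable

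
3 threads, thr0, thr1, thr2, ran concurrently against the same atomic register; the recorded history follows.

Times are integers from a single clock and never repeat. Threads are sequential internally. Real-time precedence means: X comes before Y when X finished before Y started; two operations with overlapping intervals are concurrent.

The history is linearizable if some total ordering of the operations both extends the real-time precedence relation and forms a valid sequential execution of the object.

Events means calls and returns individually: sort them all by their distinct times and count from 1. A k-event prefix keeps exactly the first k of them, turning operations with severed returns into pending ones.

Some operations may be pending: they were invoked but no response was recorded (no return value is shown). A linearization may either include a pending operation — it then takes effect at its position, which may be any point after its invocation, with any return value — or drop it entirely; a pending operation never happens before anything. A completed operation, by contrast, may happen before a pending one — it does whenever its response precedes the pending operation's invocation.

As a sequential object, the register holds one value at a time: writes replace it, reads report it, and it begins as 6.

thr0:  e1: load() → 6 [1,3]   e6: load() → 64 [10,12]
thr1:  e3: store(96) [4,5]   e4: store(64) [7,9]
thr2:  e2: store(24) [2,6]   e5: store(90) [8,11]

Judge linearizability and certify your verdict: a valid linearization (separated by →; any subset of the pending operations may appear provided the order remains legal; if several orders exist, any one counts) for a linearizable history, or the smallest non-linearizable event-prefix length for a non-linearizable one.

linearizable — witness: e1 → e2 → e3 → e4 → e6 → e5

1. e1 load() → 6, leaving value 6
2. e2 store(24), leaving value 24
3. e3 store(96), leaving value 96
4. e4 store(64), leaving value 64
5. e6 load() → 64, leaving value 64
6. e5 store(90), leaving value 90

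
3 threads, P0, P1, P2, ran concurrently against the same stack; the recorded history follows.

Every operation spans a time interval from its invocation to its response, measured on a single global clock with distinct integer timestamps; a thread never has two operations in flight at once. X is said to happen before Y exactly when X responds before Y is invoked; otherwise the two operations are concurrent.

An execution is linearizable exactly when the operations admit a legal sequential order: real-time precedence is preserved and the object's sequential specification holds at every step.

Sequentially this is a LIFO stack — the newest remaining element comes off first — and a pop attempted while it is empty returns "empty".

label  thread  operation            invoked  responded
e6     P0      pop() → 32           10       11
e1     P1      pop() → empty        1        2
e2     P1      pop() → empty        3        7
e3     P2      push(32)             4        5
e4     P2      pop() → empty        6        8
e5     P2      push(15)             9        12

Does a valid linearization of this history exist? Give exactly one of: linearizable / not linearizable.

prefix check: 1..7 passes, 1..8 fails once e4's time-8 response joins
real-time-consistent orders of the 4 completed operations: 3 — all fail the stack replay
take e1, e2, e3, e4: step 4 already fails, because e4 pop() → empty cannot occur there
take e1, e3, e2, e4: step 3 already fails, because e2 pop() → empty cannot occur there

not linearizable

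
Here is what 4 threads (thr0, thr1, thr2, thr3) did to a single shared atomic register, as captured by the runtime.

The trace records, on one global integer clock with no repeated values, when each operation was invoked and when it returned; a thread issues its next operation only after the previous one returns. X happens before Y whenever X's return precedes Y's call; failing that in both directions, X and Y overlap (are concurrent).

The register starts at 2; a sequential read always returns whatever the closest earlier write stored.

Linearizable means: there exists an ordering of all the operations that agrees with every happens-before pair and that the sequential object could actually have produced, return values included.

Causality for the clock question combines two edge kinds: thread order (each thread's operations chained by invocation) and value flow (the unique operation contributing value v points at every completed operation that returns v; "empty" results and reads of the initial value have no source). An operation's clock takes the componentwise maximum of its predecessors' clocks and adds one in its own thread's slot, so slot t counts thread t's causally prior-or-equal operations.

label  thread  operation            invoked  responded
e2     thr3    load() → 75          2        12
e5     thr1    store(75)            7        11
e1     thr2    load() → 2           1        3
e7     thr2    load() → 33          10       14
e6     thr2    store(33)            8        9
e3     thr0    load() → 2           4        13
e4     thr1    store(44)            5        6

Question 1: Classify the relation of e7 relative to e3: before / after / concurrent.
e7 spans [10,14], e3 spans [4,13]
the intervals overlap in both directions

concurrent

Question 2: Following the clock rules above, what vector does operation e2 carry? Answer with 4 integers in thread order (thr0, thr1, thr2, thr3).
e1, invoked 1, has no incoming edges; only thr2's bump applies → (0, 0, 1, 0)
e4, invoked 5, has no incoming edges; only thr1's bump applies → (0, 1, 0, 0)
e3, invoked 4, has no incoming edges; only thr0's bump applies → (1, 0, 0, 0)
VC(e6, invoked at 8): max of VC(e1)=(0, 0, 1, 0), then +1 on thread thr2 → (0, 0, 2, 0)
VC(e5, invoked at 7): max of VC(e4)=(0, 1, 0, 0), then +1 on thread thr1 → (0, 2, 0, 0)
VC(e7, invoked at 10): max of VC(e6)=(0, 0, 2, 0), then +1 on thread thr2 → (0, 0, 3, 0)
VC(e2, invoked at 2): max of VC(e5)=(0, 2, 0, 0), then +1 on thread thr3 → (0, 2, 0, 1)
target: VC(e2) = (0, 2, 0, 1)

(0, 2, 0, 1)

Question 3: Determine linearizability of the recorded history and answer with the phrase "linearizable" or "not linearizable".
one valid linearization: e1, e3, e4, e5, e2, e6, e7
after step 1 (e1 load() → 2): value 2
after step 2 (e3 load() → 2): value 2
after step 3 (e4 store(44)): value 44
after step 4 (e5 store(75)): value 75
after step 5 (e2 load() → 75): value 75
after step 6 (e6 store(33)): value 33
after step 7 (e7 load() → 33): value 33

linearizable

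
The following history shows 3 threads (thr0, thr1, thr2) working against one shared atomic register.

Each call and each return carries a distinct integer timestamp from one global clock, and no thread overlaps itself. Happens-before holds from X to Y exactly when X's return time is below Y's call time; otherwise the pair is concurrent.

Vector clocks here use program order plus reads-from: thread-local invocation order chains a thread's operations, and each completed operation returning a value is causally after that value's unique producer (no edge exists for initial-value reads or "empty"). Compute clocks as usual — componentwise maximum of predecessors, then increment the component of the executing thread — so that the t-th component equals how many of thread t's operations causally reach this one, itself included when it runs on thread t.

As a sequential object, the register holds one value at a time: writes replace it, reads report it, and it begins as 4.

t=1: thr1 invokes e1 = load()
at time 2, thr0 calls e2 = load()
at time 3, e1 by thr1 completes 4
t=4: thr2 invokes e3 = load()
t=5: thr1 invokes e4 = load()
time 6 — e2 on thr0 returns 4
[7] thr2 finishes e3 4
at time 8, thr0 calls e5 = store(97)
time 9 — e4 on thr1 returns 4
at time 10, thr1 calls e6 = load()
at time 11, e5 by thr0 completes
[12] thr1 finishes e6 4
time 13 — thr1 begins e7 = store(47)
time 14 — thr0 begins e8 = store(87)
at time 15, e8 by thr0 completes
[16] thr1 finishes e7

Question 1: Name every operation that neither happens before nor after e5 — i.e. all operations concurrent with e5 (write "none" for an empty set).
e4, e6

concurrent with e5 ([8,11]): every op whose interval crosses 8..11
e1 [1,3]: before
e2 [2,6]: before
e3 [4,7]: before
e4 [5,9]: concurrent
e6 [10,12]: concurrent
e7 [13,16]: after
e8 [14,15]: after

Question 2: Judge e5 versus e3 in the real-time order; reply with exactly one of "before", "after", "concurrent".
after

e5 spans [8,11], e3 spans [4,7]
resp(e3)=7 < inv(e5)=8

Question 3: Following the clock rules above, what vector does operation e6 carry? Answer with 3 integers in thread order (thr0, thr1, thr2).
(0, 3, 0)

root op e3, invoked 4: fresh clock plus thr2's own tick → (0, 0, 1)
root op e1, invoked 1: fresh clock plus thr1's own tick → (0, 1, 0)
root op e2, invoked 2: fresh clock plus thr0's own tick → (1, 0, 0)
from VC(e1)=(0, 1, 0), e4 (invoked 5) maxes components and bumps thr1 → (0, 2, 0)
from VC(e2)=(1, 0, 0), e5 (invoked 8) maxes components and bumps thr0 → (2, 0, 0)
from VC(e4)=(0, 2, 0), e6 (invoked 10) maxes components and bumps thr1 → (0, 3, 0)
from VC(e5)=(2, 0, 0), e8 (invoked 14) maxes components and bumps thr0 → (3, 0, 0)
from VC(e6)=(0, 3, 0), e7 (invoked 13) maxes components and bumps thr1 → (0, 4, 0)
target: VC(e6) = (0, 3, 0)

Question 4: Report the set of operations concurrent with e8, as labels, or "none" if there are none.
e7

e8 spans [14,15]: anything still running between times 14 and 15 counts as concurrent
e1 [1,3]: before
e2 [2,6]: before
e3 [4,7]: before
e4 [5,9]: before
e5 [8,11]: before
e6 [10,12]: before
e7 [13,16]: concurrent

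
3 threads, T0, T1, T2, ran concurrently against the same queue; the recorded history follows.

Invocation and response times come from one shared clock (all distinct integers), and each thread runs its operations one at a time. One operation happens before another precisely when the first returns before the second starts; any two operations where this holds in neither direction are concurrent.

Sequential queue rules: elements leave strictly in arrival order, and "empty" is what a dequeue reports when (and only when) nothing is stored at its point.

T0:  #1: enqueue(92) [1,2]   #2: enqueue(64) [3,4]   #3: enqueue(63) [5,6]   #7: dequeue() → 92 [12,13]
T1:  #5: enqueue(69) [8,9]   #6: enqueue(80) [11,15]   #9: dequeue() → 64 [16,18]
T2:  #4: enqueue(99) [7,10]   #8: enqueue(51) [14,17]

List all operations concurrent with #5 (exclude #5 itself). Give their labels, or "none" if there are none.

#4

#5 spans [8,9]; an op avoiding the whole window 8..9 is ordered, any other is concurrent
#1 [1,2]: before
#2 [3,4]: before
#3 [5,6]: before
#4 [7,10]: concurrent
#6 [11,15]: after
#7 [12,13]: after
#8 [14,17]: after
#9 [16,18]: after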